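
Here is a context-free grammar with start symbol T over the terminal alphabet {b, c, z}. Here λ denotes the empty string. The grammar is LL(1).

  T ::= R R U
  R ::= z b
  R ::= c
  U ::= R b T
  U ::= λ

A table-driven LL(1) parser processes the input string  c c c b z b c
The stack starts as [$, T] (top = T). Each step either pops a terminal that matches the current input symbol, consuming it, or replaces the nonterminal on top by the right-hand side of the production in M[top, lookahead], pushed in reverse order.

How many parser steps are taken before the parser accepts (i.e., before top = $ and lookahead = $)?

16

      Stack      Input            Action
   1  $ T        c c c b z b c $  expand T ::= R R U
   2  $ U R R    c c c b z b c $  expand R ::= c
   3  $ U R c    c c c b z b c $  match c
   4  $ U R      c c b z b c $    expand R ::= c
   5  $ U c      c c b z b c $    match c
   6  $ U        c b z b c $      expand U ::= R b T
   7  $ T b R    c b z b c $      expand R ::= c
   8  $ T b c    c b z b c $      match c
   9  $ T b      b z b c $        match b
  10  $ T        z b c $          expand T ::= R R U
  11  $ U R R    z b c $          expand R ::= z b
  12  $ U R b z  z b c $          match z
  13  $ U R b    b c $            match b
  14  $ U R      c $              expand R ::= c
  15  $ U c      c $              match c
  16  $ U        $                expand U ::= λ
Accept reached after 16 steps.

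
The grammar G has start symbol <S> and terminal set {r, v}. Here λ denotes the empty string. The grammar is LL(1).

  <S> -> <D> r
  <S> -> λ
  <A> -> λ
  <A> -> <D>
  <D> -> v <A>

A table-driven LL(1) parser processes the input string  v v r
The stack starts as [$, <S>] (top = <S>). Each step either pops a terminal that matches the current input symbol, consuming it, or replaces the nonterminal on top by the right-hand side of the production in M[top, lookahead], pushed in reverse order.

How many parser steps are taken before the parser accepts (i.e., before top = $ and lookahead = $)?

step 1: stack=$ <S>  input=v v r $  — expand <S> -> <D> r
step 2: stack=$ r <D>  input=v v r $  — expand <D> -> v <A>
step 3: stack=$ r <A> v  input=v v r $  — match v
step 4: stack=$ r <A>  input=v r $  — expand <A> -> <D>
step 5: stack=$ r <D>  input=v r $  — expand <D> -> v <A>
step 6: stack=$ r <A> v  input=v r $  — match v
step 7: stack=$ r <A>  input=r $  — expand <A> -> λ
step 8: stack=$ r  input=r $  — match r
Accept reached after 8 steps.

8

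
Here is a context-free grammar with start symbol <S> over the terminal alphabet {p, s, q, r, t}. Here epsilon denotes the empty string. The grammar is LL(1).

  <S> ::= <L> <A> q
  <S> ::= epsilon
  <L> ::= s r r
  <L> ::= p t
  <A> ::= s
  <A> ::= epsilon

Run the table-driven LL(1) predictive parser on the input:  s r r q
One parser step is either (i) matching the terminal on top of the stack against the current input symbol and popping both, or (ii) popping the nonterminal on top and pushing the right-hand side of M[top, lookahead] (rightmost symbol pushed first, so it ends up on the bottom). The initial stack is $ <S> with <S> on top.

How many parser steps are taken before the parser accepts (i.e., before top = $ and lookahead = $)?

     Stack          Input      Action
  1  $ <S>          s r r q $  expand <S> ::= <L> <A> q
  2  $ q <A> <L>    s r r q $  expand <L> ::= s r r
  3  $ q <A> r r s  s r r q $  match s
  4  $ q <A> r r    r r q $    match r
  5  $ q <A> r      r q $      match r
  6  $ q <A>        q $        expand <A> ::= epsilon
  7  $ q            q $        match q
Accept reached after 7 steps.

7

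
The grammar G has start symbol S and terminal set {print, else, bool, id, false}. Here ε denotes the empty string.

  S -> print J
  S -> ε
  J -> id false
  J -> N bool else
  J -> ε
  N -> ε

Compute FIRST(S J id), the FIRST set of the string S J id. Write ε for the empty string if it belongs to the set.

FIRST(S) = {ε, print}
FIRST(N) = {ε}
FIRST(J) = {ε, bool, id}  (via N bool else)
FIRST(S J id): take FIRST of each symbol in turn, carrying on past any symbol whose FIRST contains ε; result {bool, id, print}.

{bool, id, print}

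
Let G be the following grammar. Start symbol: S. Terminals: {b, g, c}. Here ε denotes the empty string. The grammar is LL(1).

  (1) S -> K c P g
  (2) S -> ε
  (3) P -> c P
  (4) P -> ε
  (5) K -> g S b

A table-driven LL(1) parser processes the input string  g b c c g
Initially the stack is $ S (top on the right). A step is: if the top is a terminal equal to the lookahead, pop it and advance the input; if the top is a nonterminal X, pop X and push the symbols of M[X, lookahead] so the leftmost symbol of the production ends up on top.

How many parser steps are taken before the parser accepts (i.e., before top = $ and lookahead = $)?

      Stack          Input        Action
   1  $ S            g b c c g $  expand S -> K c P g
   2  $ g P c K      g b c c g $  expand K -> g S b
   3  $ g P c b S g  g b c c g $  match g
   4  $ g P c b S    b c c g $    expand S -> ε
   5  $ g P c b      b c c g $    match b
   6  $ g P c        c c g $      match c
   7  $ g P          c g $        expand P -> c P
   8  $ g P c        c g $        match c
   9  $ g P          g $          expand P -> ε
  10  $ g            g $          match g
Accept reached after 10 steps.

10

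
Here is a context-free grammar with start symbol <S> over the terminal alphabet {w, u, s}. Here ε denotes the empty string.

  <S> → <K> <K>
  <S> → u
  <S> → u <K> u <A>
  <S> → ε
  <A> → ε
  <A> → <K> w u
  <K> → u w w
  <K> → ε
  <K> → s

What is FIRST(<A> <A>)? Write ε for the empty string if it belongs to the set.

FIRST(<K>): from <K>→u w w we get {u}; from <K>→ε we get {ε}; from <K>→s we get {s}. So FIRST(<K>) = {ε, s, u}.
FIRST(<S>): from <S>→<K> <K> we get {ε, s, u}; from <S>→u we get {u}; from <S>→u <K> u <A> we get {u}; from <S>→ε we get {ε}. So FIRST(<S>) = {ε, s, u}.
FIRST(<A>): from <A>→ε we get {ε}; from <A>→<K> w u we get {s, u, w}. So FIRST(<A>) = {ε, s, u, w}.
FIRST(<A> <A>): take FIRST of each symbol in turn, carrying on past any symbol whose FIRST contains ε; result {ε, s, u, w}.

{ε, s, u, w}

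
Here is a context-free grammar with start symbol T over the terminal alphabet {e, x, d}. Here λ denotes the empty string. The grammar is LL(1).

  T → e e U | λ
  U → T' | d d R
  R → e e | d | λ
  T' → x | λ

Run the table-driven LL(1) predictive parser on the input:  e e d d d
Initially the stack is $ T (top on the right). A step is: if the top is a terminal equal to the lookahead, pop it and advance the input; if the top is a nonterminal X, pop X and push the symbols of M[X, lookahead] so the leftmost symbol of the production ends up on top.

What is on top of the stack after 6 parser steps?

     Stack    Input        Action
  1  $ T      e e d d d $  expand T → e e U
  2  $ U e e  e e d d d $  match e
  3  $ U e    e d d d $    match e
  4  $ U      d d d $      expand U → d d R
  5  $ R d d  d d d $      match d
  6  $ R d    d d $        match d
Stack after step 6: $ R (top = R).

R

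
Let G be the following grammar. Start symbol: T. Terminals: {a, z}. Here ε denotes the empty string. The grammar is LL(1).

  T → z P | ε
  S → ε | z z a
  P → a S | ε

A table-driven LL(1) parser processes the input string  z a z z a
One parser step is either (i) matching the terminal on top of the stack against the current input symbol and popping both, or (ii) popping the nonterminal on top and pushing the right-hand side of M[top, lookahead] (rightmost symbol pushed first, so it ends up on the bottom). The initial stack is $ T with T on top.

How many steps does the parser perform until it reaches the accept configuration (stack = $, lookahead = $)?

     Stack    Input        Action
  1  $ T      z a z z a $  expand T → z P
  2  $ P z    z a z z a $  match z
  3  $ P      a z z a $    expand P → a S
  4  $ S a    a z z a $    match a
  5  $ S      z z a $      expand S → z z a
  6  $ a z z  z z a $      match z
  7  $ a z    z a $        match z
  8  $ a      a $          match a
Accept reached after 8 steps.

8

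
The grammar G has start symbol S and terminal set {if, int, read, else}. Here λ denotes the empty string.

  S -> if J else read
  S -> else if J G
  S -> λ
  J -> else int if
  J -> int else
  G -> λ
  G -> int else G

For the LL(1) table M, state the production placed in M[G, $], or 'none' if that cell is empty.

FIRST(S): from S->if J else read we get {if}; from S->else if J G we get {else}; from S->λ we get {λ}. So FIRST(S) = {λ, else, if}.
FIRST(J): from J->else int if we get {else}; from J->int else we get {int}. So FIRST(J) = {else, int}.
FIRST(G): from G->λ we get {λ}; from G->int else G we get {int}. So FIRST(G) = {λ, int}.
FOLLOW(S) includes $ since S is the start symbol.
FOLLOW(S): S appears on no right-hand side. Thus FOLLOW(S) = {$}.
FOLLOW(G): in S->else if J G, the suffix after G is empty, so FOLLOW(G) ⊇ FOLLOW(S) = {$}; in G->int else G, the suffix after G is empty (adds nothing new). Thus FOLLOW(G) = {$}.
For G -> λ: FIRST(λ) = {λ}, so it goes in M[G, t] for t ∈ {}; since λ ∈ FIRST, also for every t ∈ FOLLOW(G) = {$}.
For G -> int else G: FIRST(int else G) = {int}, so it goes in M[G, t] for t ∈ {int}.

G -> λ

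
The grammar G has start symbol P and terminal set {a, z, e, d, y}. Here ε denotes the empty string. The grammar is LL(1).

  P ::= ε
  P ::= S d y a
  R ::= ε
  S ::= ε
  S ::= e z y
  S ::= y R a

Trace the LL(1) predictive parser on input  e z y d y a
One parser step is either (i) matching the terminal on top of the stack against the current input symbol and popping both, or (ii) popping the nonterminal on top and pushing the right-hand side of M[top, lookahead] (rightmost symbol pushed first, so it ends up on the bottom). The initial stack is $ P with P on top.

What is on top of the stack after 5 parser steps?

     Stack          Input          Action
  1  $ P            e z y d y a $  expand P ::= S d y a
  2  $ a y d S      e z y d y a $  expand S ::= e z y
  3  $ a y d y z e  e z y d y a $  match e
  4  $ a y d y z    z y d y a $    match z
  5  $ a y d y      y d y a $      match y
Stack after step 5: $ a y d (top = d).

d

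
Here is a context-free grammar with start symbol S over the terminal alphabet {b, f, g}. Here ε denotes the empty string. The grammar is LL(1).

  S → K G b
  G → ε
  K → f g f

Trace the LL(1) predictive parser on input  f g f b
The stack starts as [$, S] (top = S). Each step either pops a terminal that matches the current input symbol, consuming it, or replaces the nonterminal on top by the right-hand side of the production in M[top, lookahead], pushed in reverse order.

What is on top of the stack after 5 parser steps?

G

step 1: stack=$ S  input=f g f b $  — expand S → K G b
step 2: stack=$ b G K  input=f g f b $  — expand K → f g f
step 3: stack=$ b G f g f  input=f g f b $  — match f
step 4: stack=$ b G f g  input=g f b $  — match g
step 5: stack=$ b G f  input=f b $  — match f
Stack after step 5: $ b G (top = G).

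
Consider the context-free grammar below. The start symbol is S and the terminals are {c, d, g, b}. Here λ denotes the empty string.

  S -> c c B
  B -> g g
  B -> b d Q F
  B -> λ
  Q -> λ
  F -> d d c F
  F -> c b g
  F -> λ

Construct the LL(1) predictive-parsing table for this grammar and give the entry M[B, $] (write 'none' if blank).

FIRST(S): from S->c c B we get {c}. So FIRST(S) = {c}.
FIRST(B): from B->g g we get {g}; from B->b d Q F we get {b}; from B->λ we get {λ}. So FIRST(B) = {λ, b, g}.
FIRST(Q): from Q->λ we get {λ}. So FIRST(Q) = {λ}.
FIRST(F): from F->d d c F we get {d}; from F->c b g we get {c}; from F->λ we get {λ}. So FIRST(F) = {λ, c, d}.
FOLLOW(S) includes $ since S is the start symbol.
FOLLOW(S): S appears on no right-hand side. Thus FOLLOW(S) = {$}.
FOLLOW(B): in S->c c B, the suffix after B is empty, so FOLLOW(B) ⊇ FOLLOW(S) = {$}. Thus FOLLOW(B) = {$}.
For B -> g g: FIRST(g g) = {g}, so it goes in M[B, t] for t ∈ {g}.
For B -> b d Q F: FIRST(b d Q F) = {b}, so it goes in M[B, t] for t ∈ {b}.
For B -> λ: FIRST(λ) = {λ}, so it goes in M[B, t] for t ∈ {}; since λ ∈ FIRST, also for every t ∈ FOLLOW(B) = {$}.

B -> λ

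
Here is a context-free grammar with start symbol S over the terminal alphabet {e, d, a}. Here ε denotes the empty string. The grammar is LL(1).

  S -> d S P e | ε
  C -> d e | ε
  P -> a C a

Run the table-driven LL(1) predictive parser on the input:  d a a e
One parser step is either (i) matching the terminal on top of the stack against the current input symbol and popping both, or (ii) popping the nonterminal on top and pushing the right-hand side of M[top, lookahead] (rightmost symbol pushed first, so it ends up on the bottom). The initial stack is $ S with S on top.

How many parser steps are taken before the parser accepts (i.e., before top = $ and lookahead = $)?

     Stack      Input      Action
  1  $ S        d a a e $  expand S -> d S P e
  2  $ e P S d  d a a e $  match d
  3  $ e P S    a a e $    expand S -> ε
  4  $ e P      a a e $    expand P -> a C a
  5  $ e a C a  a a e $    match a
  6  $ e a C    a e $      expand C -> ε
  7  $ e a      a e $      match a
  8  $ e        e $        match e
Accept reached after 8 steps.

8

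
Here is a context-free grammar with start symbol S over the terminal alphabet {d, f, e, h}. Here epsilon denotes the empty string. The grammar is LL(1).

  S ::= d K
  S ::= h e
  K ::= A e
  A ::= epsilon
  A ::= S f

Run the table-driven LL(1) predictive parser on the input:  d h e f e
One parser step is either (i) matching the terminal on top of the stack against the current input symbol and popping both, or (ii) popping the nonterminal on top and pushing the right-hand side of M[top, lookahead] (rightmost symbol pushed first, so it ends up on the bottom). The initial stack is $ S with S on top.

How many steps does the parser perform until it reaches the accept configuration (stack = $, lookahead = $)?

9

step 1: stack=$ S  input=d h e f e $  — expand S ::= d K
step 2: stack=$ K d  input=d h e f e $  — match d
step 3: stack=$ K  input=h e f e $  — expand K ::= A e
step 4: stack=$ e A  input=h e f e $  — expand A ::= S f
step 5: stack=$ e f S  input=h e f e $  — expand S ::= h e
step 6: stack=$ e f e h  input=h e f e $  — match h
step 7: stack=$ e f e  input=e f e $  — match e
step 8: stack=$ e f  input=f e $  — match f
step 9: stack=$ e  input=e $  — match e
Accept reached after 9 steps.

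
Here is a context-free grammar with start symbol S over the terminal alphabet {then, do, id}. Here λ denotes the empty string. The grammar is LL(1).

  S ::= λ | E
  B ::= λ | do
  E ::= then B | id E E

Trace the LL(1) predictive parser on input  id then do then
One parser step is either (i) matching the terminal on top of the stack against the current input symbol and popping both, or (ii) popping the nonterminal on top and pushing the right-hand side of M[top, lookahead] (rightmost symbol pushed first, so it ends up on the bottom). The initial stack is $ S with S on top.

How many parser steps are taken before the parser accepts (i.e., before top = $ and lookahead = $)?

      Stack       Input              Action
   1  $ S         id then do then $  expand S ::= E
   2  $ E         id then do then $  expand E ::= id E E
   3  $ E E id    id then do then $  match id
   4  $ E E       then do then $     expand E ::= then B
   5  $ E B then  then do then $     match then
   6  $ E B       do then $          expand B ::= do
   7  $ E do      do then $          match do
   8  $ E         then $             expand E ::= then B
   9  $ B then    then $             match then
  10  $ B         $                  expand B ::= λ
Accept reached after 10 steps.

10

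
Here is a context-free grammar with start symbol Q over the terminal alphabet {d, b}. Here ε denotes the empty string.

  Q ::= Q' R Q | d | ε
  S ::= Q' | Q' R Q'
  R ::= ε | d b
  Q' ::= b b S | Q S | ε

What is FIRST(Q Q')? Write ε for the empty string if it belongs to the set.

FIRST(R): from R::=ε we get {ε}; from R::=d b we get {d}. So FIRST(R) = {ε, d}.
FIRST(Q): from Q::=Q' R Q we get {ε, b, d}; from Q::=d we get {d}; from Q::=ε we get {ε}. So FIRST(Q) = {ε, b, d}.
FIRST(S): from S::=Q' we get {ε, b, d}; from S::=Q' R Q' we get {ε, b, d}. So FIRST(S) = {ε, b, d}.
FIRST(Q'): from Q'::=b b S we get {b}; from Q'::=Q S we get {ε, b, d}; from Q'::=ε we get {ε}. So FIRST(Q') = {ε, b, d}.
FIRST(Q Q'): take FIRST of each symbol in turn, carrying on past any symbol whose FIRST contains ε; result {ε, b, d}.

{ε, b, d}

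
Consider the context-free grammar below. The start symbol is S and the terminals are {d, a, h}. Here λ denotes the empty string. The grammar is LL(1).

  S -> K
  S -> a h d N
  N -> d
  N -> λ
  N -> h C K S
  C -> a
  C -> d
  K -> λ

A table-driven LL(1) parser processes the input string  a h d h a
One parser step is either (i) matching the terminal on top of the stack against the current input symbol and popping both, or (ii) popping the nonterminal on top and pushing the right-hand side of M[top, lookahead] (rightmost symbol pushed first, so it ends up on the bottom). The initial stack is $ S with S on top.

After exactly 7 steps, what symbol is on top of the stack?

a

step 1: stack=$ S  input=a h d h a $  — expand S -> a h d N
step 2: stack=$ N d h a  input=a h d h a $  — match a
step 3: stack=$ N d h  input=h d h a $  — match h
step 4: stack=$ N d  input=d h a $  — match d
step 5: stack=$ N  input=h a $  — expand N -> h C K S
step 6: stack=$ S K C h  input=h a $  — match h
step 7: stack=$ S K C  input=a $  — expand C -> a
Stack after step 7: $ S K a (top = a).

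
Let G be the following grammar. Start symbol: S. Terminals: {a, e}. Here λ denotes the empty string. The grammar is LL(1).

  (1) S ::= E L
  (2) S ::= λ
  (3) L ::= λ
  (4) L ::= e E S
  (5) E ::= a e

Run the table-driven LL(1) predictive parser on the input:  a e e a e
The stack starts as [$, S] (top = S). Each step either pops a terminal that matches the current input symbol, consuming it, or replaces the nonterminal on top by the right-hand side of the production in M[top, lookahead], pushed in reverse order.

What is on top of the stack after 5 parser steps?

step 1: stack=$ S  input=a e e a e $  — expand S ::= E L
step 2: stack=$ L E  input=a e e a e $  — expand E ::= a e
step 3: stack=$ L e a  input=a e e a e $  — match a
step 4: stack=$ L e  input=e e a e $  — match e
step 5: stack=$ L  input=e a e $  — expand L ::= e E S
Stack after step 5: $ S E e (top = e).

e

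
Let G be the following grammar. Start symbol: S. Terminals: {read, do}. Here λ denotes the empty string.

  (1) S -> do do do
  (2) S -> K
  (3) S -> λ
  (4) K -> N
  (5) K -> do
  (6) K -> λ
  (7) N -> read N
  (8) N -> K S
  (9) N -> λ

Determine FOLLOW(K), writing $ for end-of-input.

FIRST(S): from S->do do do we get {do}; from S->K we get {λ, do, read}; from S->λ we get {λ}. So FIRST(S) = {λ, do, read}.
FIRST(K): from K->N we get {λ, do, read}; from K->do we get {do}; from K->λ we get {λ}. So FIRST(K) = {λ, do, read}.
FIRST(N): from N->read N we get {read}; from N->K S we get {λ, do, read}; from N->λ we get {λ}. So FIRST(N) = {λ, do, read}.
FOLLOW(S) includes $ since S is the start symbol.
FOLLOW(S): in N->K S, the suffix after S is empty, so FOLLOW(S) ⊇ FOLLOW(N) = {$, do, read}. Thus FOLLOW(S) = {$, do, read}.
FOLLOW(K): in S->K, the suffix after K is empty, so FOLLOW(K) ⊇ FOLLOW(S) = {$, do, read}; in N->K S, K is followed by S with FIRST {λ, do, read}; in N->K S, the suffix after K is nullable, so FOLLOW(K) ⊇ FOLLOW(N) = {$, do, read}. Thus FOLLOW(K) = {$, do, read}.
FOLLOW(N): in K->N, the suffix after N is empty, so FOLLOW(N) ⊇ FOLLOW(K) = {$, do, read}; in N->read N, the suffix after N is empty (adds nothing new). Thus FOLLOW(N) = {$, do, read}.

{$, do, read}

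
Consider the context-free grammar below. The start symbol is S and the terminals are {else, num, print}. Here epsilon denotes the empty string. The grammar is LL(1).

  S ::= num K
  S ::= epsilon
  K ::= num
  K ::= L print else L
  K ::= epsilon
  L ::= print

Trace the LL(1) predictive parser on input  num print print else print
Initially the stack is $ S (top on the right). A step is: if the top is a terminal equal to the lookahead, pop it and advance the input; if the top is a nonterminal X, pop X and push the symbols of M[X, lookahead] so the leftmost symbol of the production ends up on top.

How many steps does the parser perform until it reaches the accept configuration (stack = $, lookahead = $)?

9

step 1: stack=$ S  input=num print print else print $  — expand S ::= num K
step 2: stack=$ K num  input=num print print else print $  — match num
step 3: stack=$ K  input=print print else print $  — expand K ::= L print else L
step 4: stack=$ L else print L  input=print print else print $  — expand L ::= print
step 5: stack=$ L else print print  input=print print else print $  — match print
step 6: stack=$ L else print  input=print else print $  — match print
step 7: stack=$ L else  input=else print $  — match else
step 8: stack=$ L  input=print $  — expand L ::= print
step 9: stack=$ print  input=print $  — match print
Accept reached after 9 steps.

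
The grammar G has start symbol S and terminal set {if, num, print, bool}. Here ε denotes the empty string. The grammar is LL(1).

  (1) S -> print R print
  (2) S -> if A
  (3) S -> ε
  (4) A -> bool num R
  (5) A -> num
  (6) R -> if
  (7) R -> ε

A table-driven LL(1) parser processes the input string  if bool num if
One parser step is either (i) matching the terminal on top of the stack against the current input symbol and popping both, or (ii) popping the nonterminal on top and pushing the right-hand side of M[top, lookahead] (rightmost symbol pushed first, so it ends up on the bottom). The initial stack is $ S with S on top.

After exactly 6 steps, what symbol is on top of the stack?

step 1: stack=$ S  input=if bool num if $  — expand S -> if A
step 2: stack=$ A if  input=if bool num if $  — match if
step 3: stack=$ A  input=bool num if $  — expand A -> bool num R
step 4: stack=$ R num bool  input=bool num if $  — match bool
step 5: stack=$ R num  input=num if $  — match num
step 6: stack=$ R  input=if $  — expand R -> if
Stack after step 6: $ if (top = if).

if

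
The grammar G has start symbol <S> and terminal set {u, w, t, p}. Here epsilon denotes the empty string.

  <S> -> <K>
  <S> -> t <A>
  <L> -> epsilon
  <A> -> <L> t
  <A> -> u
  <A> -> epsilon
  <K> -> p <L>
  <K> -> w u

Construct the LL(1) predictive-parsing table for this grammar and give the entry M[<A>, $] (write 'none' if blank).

FIRST(<L>): from <L>->epsilon we get {epsilon}. So FIRST(<L>) = {epsilon}.
FIRST(<K>): from <K>->p <L> we get {p}; from <K>->w u we get {w}. So FIRST(<K>) = {p, w}.
FIRST(<S>): from <S>-><K> we get {p, w}; from <S>->t <A> we get {t}. So FIRST(<S>) = {p, t, w}.
FIRST(<A>): from <A>-><L> t we get {t}; from <A>->u we get {u}; from <A>->epsilon we get {epsilon}. So FIRST(<A>) = {epsilon, t, u}.
FOLLOW(<S>) includes $ since <S> is the start symbol.
FOLLOW(<S>): <S> appears on no right-hand side. Thus FOLLOW(<S>) = {$}.
FOLLOW(<A>): in <S>->t <A>, the suffix after <A> is empty, so FOLLOW(<A>) ⊇ FOLLOW(<S>) = {$}. Thus FOLLOW(<A>) = {$}.
For <A> -> <L> t: FIRST(<L> t) = {t}, so it goes in M[<A>, t] for t ∈ {t}.
For <A> -> u: FIRST(u) = {u}, so it goes in M[<A>, t] for t ∈ {u}.
For <A> -> epsilon: FIRST(epsilon) = {epsilon}, so it goes in M[<A>, t] for t ∈ {}; since epsilon ∈ FIRST, also for every t ∈ FOLLOW(<A>) = {$}.

<A> -> epsilon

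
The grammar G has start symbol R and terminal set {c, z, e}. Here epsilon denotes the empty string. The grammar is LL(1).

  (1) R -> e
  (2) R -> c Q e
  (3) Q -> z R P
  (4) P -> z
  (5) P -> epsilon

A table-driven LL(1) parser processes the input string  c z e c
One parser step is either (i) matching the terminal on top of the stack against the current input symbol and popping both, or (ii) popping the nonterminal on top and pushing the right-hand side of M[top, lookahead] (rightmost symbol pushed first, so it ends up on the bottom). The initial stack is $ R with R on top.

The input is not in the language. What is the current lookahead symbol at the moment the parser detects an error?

c

     Stack      Input      Action
  1  $ R        c z e c $  expand R -> c Q e
  2  $ e Q c    c z e c $  match c
  3  $ e Q      z e c $    expand Q -> z R P
  4  $ e P R z  z e c $    match z
  5  $ e P R    e c $      expand R -> e
  6  $ e P e    e c $      match e
  7  $ e P      c $        error: M[P, c] is empty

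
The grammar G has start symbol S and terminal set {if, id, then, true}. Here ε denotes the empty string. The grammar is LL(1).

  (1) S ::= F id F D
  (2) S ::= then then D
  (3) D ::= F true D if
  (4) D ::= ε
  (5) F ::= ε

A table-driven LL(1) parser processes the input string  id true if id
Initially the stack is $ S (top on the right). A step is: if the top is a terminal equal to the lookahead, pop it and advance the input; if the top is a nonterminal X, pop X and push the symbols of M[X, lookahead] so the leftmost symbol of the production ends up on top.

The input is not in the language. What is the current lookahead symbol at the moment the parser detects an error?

id

step 1: stack=$ S  input=id true if id $  — expand S ::= F id F D
step 2: stack=$ D F id F  input=id true if id $  — expand F ::= ε
step 3: stack=$ D F id  input=id true if id $  — match id
step 4: stack=$ D F  input=true if id $  — expand F ::= ε
step 5: stack=$ D  input=true if id $  — expand D ::= F true D if
step 6: stack=$ if D true F  input=true if id $  — expand F ::= ε
step 7: stack=$ if D true  input=true if id $  — match true
step 8: stack=$ if D  input=if id $  — expand D ::= ε
step 9: stack=$ if  input=if id $  — match if
step 10: stack=$  input=id $  — error: stack empty but input remains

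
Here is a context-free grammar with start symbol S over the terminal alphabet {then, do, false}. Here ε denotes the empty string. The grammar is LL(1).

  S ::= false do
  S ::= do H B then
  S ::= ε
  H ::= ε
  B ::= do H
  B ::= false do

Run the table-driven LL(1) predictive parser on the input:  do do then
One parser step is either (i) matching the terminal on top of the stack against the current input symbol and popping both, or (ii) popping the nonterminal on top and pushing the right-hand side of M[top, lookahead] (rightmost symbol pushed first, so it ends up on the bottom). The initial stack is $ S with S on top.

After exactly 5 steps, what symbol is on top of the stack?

H

     Stack          Input         Action
  1  $ S            do do then $  expand S ::= do H B then
  2  $ then B H do  do do then $  match do
  3  $ then B H     do then $     expand H ::= ε
  4  $ then B       do then $     expand B ::= do H
  5  $ then H do    do then $     match do
Stack after step 5: $ then H (top = H).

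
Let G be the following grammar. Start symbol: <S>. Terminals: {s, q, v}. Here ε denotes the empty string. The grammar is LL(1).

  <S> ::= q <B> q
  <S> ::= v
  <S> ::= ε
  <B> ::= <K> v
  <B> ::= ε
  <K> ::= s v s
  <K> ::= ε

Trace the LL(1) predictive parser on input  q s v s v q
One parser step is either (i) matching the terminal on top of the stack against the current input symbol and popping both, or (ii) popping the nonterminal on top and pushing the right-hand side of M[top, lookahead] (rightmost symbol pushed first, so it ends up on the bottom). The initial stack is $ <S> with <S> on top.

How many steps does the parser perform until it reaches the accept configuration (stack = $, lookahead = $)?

9

step 1: stack=$ <S>  input=q s v s v q $  — expand <S> ::= q <B> q
step 2: stack=$ q <B> q  input=q s v s v q $  — match q
step 3: stack=$ q <B>  input=s v s v q $  — expand <B> ::= <K> v
step 4: stack=$ q v <K>  input=s v s v q $  — expand <K> ::= s v s
step 5: stack=$ q v s v s  input=s v s v q $  — match s
step 6: stack=$ q v s v  input=v s v q $  — match v
step 7: stack=$ q v s  input=s v q $  — match s
step 8: stack=$ q v  input=v q $  — match v
step 9: stack=$ q  input=q $  — match q
Accept reached after 9 steps.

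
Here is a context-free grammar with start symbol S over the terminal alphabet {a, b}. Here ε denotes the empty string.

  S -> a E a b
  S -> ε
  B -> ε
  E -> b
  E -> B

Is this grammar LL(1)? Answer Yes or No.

FIRST(S) = {ε, a}
FIRST(B) = {ε}
FIRST(E) = {ε, b}
FOLLOW(S) = {$}
FOLLOW(B) = {a}
FOLLOW(E) = {a}
Each cell of M receives at most one production.

Yes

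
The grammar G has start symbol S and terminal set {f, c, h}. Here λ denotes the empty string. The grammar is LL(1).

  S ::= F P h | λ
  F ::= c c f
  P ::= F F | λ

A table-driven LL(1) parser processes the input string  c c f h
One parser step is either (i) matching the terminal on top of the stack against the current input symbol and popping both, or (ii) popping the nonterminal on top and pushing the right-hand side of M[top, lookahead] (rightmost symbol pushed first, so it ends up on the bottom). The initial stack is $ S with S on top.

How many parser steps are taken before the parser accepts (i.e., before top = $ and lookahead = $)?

7

step 1: stack=$ S  input=c c f h $  — expand S ::= F P h
step 2: stack=$ h P F  input=c c f h $  — expand F ::= c c f
step 3: stack=$ h P f c c  input=c c f h $  — match c
step 4: stack=$ h P f c  input=c f h $  — match c
step 5: stack=$ h P f  input=f h $  — match f
step 6: stack=$ h P  input=h $  — expand P ::= λ
step 7: stack=$ h  input=h $  — match h
Accept reached after 7 steps.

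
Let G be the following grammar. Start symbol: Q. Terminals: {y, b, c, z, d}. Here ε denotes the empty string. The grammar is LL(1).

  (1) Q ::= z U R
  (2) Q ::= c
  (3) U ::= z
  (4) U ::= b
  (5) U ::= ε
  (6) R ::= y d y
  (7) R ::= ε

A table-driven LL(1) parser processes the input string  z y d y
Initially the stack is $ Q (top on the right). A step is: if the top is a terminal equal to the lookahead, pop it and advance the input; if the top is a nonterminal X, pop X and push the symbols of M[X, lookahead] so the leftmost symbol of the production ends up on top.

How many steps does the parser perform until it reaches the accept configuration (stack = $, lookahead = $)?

7

     Stack    Input      Action
  1  $ Q      z y d y $  expand Q ::= z U R
  2  $ R U z  z y d y $  match z
  3  $ R U    y d y $    expand U ::= ε
  4  $ R      y d y $    expand R ::= y d y
  5  $ y d y  y d y $    match y
  6  $ y d    d y $      match d
  7  $ y      y $        match y
Accept reached after 7 steps.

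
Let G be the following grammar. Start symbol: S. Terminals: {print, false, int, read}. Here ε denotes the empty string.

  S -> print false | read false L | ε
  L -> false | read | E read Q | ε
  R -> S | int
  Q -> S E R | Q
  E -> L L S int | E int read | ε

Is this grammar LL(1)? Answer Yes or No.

No

FIRST(S) = {ε, print, read}
FIRST(L) = {ε, false, int, print, read}
FIRST(R) = {ε, int, print, read}
FIRST(Q) = {ε, false, int, print, read}
FIRST(E) = {ε, false, int, print, read}
FOLLOW(S) = {$, false, int, print, read}
FOLLOW(L) = {$, false, int, print, read}
FOLLOW(R) = {$, false, int, print, read}
FOLLOW(Q) = {$, false, int, print, read}
FOLLOW(E) = {$, false, int, print, read}
Cell M[E, false] receives both E -> L L S int and E -> E int read and E -> ε — the grammar is not LL(1).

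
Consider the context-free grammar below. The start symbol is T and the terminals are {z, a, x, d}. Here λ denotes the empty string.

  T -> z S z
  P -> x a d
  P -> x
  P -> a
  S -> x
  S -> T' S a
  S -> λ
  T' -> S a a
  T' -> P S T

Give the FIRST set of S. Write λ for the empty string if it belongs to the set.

FIRST(T): from T->z S z we get {z}. So FIRST(T) = {z}.
FIRST(P): from P->x a d we get {x}; from P->x we get {x}; from P->a we get {a}. So FIRST(P) = {a, x}.
FIRST(S): from S->x we get {x}; from S->T' S a we get {a, x}; from S->λ we get {λ}. So FIRST(S) = {λ, a, x}.
FIRST(T'): from T'->S a a we get {a, x}; from T'->P S T we get {a, x}. So FIRST(T') = {a, x}.

{λ, a, x}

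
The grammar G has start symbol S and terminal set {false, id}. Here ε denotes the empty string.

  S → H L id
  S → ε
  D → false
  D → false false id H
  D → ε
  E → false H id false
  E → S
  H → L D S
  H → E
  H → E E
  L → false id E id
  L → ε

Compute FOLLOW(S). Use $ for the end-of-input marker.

{$, false, id}

FIRST(D) = {ε, false}
FIRST(L) = {ε, false}
FIRST(S) = {ε, false, id}  (via H L id)
FIRST(E) = {ε, false, id}  (via S)
FIRST(H) = {ε, false, id}  (via L D S, E, E E)
FOLLOW(S) includes $ since S is the start symbol.
FOLLOW(S): in E→S, the suffix after S is empty, so FOLLOW(S) ⊇ FOLLOW(E) = {false, id}; in H→L D S, the suffix after S is empty, so FOLLOW(S) ⊇ FOLLOW(H) = {false, id}. Thus FOLLOW(S) = {$, false, id}.
FOLLOW(D): in H→L D S, D is followed by S with FIRST {ε, false, id}; in H→L D S, the suffix after D is nullable, so FOLLOW(D) ⊇ FOLLOW(H) = {false, id}. Thus FOLLOW(D) = {false, id}.
FOLLOW(H): in S→H L id, H is followed by L id with FIRST {false, id}; in D→false false id H, the suffix after H is empty, so FOLLOW(H) ⊇ FOLLOW(D) = {false, id}; in E→false H id false, H is followed by id false with FIRST {id}. Thus FOLLOW(H) = {false, id}.
FOLLOW(E): in H→E, the suffix after E is empty, so FOLLOW(E) ⊇ FOLLOW(H) = {false, id}; in H→E E (occurrence 1), E is followed by E with FIRST {ε, false, id}; in H→E E (occurrence 1), the suffix after E is nullable, so FOLLOW(E) ⊇ FOLLOW(H) = {false, id}; in H→E E (occurrence 2), the suffix after E is empty, so FOLLOW(E) ⊇ FOLLOW(H) = {false, id}; in L→false id E id, E is followed by id with FIRST {id}. Thus FOLLOW(E) = {false, id}.
FOLLOW(L): in S→H L id, L is followed by id with FIRST {id}; in H→L D S, L is followed by D S with FIRST {ε, false, id}; in H→L D S, the suffix after L is nullable, so FOLLOW(L) ⊇ FOLLOW(H) = {false, id}. Thus FOLLOW(L) = {false, id}.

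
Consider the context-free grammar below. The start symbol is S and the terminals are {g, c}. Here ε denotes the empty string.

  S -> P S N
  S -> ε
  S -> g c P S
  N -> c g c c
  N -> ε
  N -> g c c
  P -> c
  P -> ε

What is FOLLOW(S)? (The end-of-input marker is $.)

FIRST(N): from N->c g c c we get {c}; from N->ε we get {ε}; from N->g c c we get {g}. So FIRST(N) = {ε, c, g}.
FIRST(P): from P->c we get {c}; from P->ε we get {ε}. So FIRST(P) = {ε, c}.
FIRST(S): from S->P S N we get {ε, c, g}; from S->ε we get {ε}; from S->g c P S we get {g}. So FIRST(S) = {ε, c, g}.
FOLLOW(S) includes $ since S is the start symbol.
FOLLOW(S): in S->P S N, S is followed by N with FIRST {ε, c, g}; in S->P S N, the suffix after S is nullable (adds nothing new); in S->g c P S, the suffix after S is empty (adds nothing new). Thus FOLLOW(S) = {$, c, g}.
FOLLOW(N): in S->P S N, the suffix after N is empty, so FOLLOW(N) ⊇ FOLLOW(S) = {$, c, g}. Thus FOLLOW(N) = {$, c, g}.
FOLLOW(P): in S->P S N, P is followed by S N with FIRST {ε, c, g}; in S->P S N, the suffix after P is nullable, so FOLLOW(P) ⊇ FOLLOW(S) = {$, c, g}; in S->g c P S, P is followed by S with FIRST {ε, c, g}; in S->g c P S, the suffix after P is nullable, so FOLLOW(P) ⊇ FOLLOW(S) = {$, c, g}. Thus FOLLOW(P) = {$, c, g}.

{$, c, g}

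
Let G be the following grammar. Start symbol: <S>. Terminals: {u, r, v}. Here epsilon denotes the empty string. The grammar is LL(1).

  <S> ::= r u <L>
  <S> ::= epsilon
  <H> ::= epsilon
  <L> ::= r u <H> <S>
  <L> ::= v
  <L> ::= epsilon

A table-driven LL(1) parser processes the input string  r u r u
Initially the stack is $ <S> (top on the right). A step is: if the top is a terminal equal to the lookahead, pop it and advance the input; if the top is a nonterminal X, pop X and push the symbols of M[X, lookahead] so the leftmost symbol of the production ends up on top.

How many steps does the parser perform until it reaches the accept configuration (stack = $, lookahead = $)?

     Stack          Input      Action
  1  $ <S>          r u r u $  expand <S> ::= r u <L>
  2  $ <L> u r      r u r u $  match r
  3  $ <L> u        u r u $    match u
  4  $ <L>          r u $      expand <L> ::= r u <H> <S>
  5  $ <S> <H> u r  r u $      match r
  6  $ <S> <H> u    u $        match u
  7  $ <S> <H>      $          expand <H> ::= epsilon
  8  $ <S>          $          expand <S> ::= epsilon
Accept reached after 8 steps.

8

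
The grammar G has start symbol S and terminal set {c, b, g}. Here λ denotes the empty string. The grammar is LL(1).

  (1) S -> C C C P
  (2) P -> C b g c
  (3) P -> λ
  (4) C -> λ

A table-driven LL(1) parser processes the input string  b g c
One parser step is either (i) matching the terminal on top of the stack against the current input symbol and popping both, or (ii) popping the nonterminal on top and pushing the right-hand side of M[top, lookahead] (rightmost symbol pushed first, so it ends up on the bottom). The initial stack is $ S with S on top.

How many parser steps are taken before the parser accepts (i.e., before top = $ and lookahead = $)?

     Stack      Input    Action
  1  $ S        b g c $  expand S -> C C C P
  2  $ P C C C  b g c $  expand C -> λ
  3  $ P C C    b g c $  expand C -> λ
  4  $ P C      b g c $  expand C -> λ
  5  $ P        b g c $  expand P -> C b g c
  6  $ c g b C  b g c $  expand C -> λ
  7  $ c g b    b g c $  match b
  8  $ c g      g c $    match g
  9  $ c        c $      match c
Accept reached after 9 steps.

9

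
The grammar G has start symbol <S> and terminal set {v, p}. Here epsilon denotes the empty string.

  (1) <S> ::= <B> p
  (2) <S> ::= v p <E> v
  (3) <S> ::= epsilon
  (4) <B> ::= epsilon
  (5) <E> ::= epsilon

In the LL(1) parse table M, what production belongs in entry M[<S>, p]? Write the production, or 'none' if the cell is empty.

<S> ::= <B> p

FIRST(<B>) = {epsilon}
FIRST(<E>) = {epsilon}
FIRST(<S>) = {epsilon, p, v}  (via <B> p)
FOLLOW(<S>) includes $ since <S> is the start symbol.
FOLLOW(<S>): <S> appears on no right-hand side. Thus FOLLOW(<S>) = {$}.
For <S> ::= <B> p: FIRST(<B> p) = {p}, so it goes in M[<S>, t] for t ∈ {p}.
For <S> ::= v p <E> v: FIRST(v p <E> v) = {v}, so it goes in M[<S>, t] for t ∈ {v}.
For <S> ::= epsilon: FIRST(epsilon) = {epsilon}, so it goes in M[<S>, t] for t ∈ {}; since epsilon ∈ FIRST, also for every t ∈ FOLLOW(<S>) = {$}.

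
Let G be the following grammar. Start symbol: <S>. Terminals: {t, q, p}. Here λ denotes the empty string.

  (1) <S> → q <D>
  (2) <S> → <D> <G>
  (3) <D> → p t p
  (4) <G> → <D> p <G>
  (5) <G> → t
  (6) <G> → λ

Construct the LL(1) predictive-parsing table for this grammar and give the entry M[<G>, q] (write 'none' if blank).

none

FIRST(<D>) = {p}
FIRST(<S>) = {p, q}  (via <D> <G>)
FIRST(<G>) = {λ, p, t}  (via <D> p <G>)
FOLLOW(<S>) includes $ since <S> is the start symbol.
FOLLOW(<S>): <S> appears on no right-hand side. Thus FOLLOW(<S>) = {$}.
FOLLOW(<G>): in <S>→<D> <G>, the suffix after <G> is empty, so FOLLOW(<G>) ⊇ FOLLOW(<S>) = {$}; in <G>→<D> p <G>, the suffix after <G> is empty (adds nothing new). Thus FOLLOW(<G>) = {$}.
For <G> → <D> p <G>: FIRST(<D> p <G>) = {p}, so it goes in M[<G>, t] for t ∈ {p}.
For <G> → t: FIRST(t) = {t}, so it goes in M[<G>, t] for t ∈ {t}.
For <G> → λ: FIRST(λ) = {λ}, so it goes in M[<G>, t] for t ∈ {}; since λ ∈ FIRST, also for every t ∈ FOLLOW(<G>) = {$}.
None of these place a production in M[<G>, q].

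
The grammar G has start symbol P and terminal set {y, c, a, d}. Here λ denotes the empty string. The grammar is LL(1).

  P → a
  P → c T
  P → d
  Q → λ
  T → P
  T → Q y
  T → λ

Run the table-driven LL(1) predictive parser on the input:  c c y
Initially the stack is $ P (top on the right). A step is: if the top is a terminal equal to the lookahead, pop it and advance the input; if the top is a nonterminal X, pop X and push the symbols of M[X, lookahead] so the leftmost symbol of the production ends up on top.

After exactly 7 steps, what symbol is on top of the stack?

step 1: stack=$ P  input=c c y $  — expand P → c T
step 2: stack=$ T c  input=c c y $  — match c
step 3: stack=$ T  input=c y $  — expand T → P
step 4: stack=$ P  input=c y $  — expand P → c T
step 5: stack=$ T c  input=c y $  — match c
step 6: stack=$ T  input=y $  — expand T → Q y
step 7: stack=$ y Q  input=y $  — expand Q → λ
Stack after step 7: $ y (top = y).

y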